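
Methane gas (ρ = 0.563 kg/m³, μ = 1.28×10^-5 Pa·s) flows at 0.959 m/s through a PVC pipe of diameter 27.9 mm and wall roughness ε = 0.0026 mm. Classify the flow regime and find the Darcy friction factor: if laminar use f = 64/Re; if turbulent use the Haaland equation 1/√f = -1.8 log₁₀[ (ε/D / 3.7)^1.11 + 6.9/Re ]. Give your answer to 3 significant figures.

f ≈ 0.0544

Re = ρVD/μ = 0.563·0.959·0.0279/1.28e-05 = 1177.
Re < 2300 → laminar, so f = 64/Re = 0.05438 (roughness is irrelevant in laminar flow).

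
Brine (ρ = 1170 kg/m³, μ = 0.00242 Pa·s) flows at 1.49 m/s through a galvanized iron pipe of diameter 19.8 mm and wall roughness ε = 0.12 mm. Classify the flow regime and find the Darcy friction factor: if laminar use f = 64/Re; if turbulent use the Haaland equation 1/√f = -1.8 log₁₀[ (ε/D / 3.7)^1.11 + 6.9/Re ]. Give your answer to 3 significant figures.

f ≈ 0.0370

Re = ρVD/μ = 1170·1.49·0.0198/0.00242 = 1.426e+04.
Re > 4000 → turbulent. ε/D = 0.00012/0.0198 = 0.00606; Haaland: 1/√f = -1.8 log₁₀[0.000809 + 0.000484] = 5.199, so f = 0.03699.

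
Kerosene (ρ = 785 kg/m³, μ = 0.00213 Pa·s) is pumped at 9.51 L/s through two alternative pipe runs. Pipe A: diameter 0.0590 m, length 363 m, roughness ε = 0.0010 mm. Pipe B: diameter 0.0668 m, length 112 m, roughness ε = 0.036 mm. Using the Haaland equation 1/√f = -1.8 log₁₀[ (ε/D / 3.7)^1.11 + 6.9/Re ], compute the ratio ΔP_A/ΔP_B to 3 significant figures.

ΔP_A/ΔP_B ≈ 5.35

Pipe A: V = Q/A = 0.00951/0.002734 = 3.478 m/s; Re = 7.564e+04; ε/D = 1.69e-05; Haaland → f = 0.01896; ΔP_A = f(L/D)(ρV²/2) = 5.541e+05 Pa.
Pipe B: V = Q/A = 0.00951/0.003505 = 2.714 m/s; Re = 6.68e+04; ε/D = 0.000539; Haaland → f = 0.02137; ΔP_B = f(L/D)(ρV²/2) = 1.036e+05 Pa.
ΔP_A/ΔP_B = 5.541e+05/1.036e+05 = 5.35.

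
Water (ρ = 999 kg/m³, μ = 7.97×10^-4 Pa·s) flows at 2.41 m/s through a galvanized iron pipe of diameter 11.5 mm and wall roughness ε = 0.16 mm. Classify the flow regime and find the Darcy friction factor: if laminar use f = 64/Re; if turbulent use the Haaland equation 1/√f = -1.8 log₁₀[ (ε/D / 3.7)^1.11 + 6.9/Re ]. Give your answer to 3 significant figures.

Re = ρVD/μ = 999·2.41·0.0115/0.000797 = 3.474e+04.
Re > 4000 → turbulent. ε/D = 0.00016/0.0115 = 0.0139; Haaland: 1/√f = -1.8 log₁₀[0.00203 + 0.000199] = 4.772, so f = 0.04392.

f ≈ 0.0439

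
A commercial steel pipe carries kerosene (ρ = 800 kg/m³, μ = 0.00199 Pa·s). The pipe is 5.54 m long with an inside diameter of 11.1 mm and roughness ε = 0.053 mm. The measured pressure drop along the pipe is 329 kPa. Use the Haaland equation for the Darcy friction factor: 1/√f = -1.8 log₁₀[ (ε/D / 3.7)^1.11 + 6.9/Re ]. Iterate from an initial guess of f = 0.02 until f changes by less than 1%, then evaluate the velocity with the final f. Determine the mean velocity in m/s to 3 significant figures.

Rearranging Darcy-Weisbach: V = √(2·ΔP·D/(f·L·ρ)). With ε/D = 5.3e-05/0.0111 = 0.00477, iterate starting from f = 0.02:
  f = 0.02 → V = √(2·3.29e+05·0.0111/(0.02·5.54·800)) = 9.077 m/s; Re = ρVD/μ = 4.051e+04; f → 0.03208
  f = 0.03208 → V = 7.167 m/s; Re = 3.198e+04; f → 0.03259
  f = 0.03259 → V = 7.111 m/s; Re = 3.173e+04; f → 0.03261
Converged (Δf/f < 1%). With the final f = 0.03261: V = √(2·3.29e+05·0.0111/(0.03261·5.54·800)) = 7.109 m/s.

V ≈ 7.11 m/s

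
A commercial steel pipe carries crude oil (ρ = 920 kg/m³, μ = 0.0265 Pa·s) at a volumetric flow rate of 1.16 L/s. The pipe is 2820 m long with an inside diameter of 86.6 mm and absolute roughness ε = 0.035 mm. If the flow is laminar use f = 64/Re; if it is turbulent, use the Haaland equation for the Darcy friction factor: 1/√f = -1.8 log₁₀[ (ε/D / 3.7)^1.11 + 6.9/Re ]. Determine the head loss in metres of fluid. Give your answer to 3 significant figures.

Q = 1.16 L/s = 1.16/1000 = 0.00116 m³/s.
Cross-sectional area A = πD²/4 = π(0.0866)²/4 = 0.00589 m²; mean velocity V = Q/A = 0.00116/0.00589 = 0.1969 m/s.
Reynolds number Re = ρVD/μ = 920 · 0.1969 · 0.0866 / 0.0265 = 592.1.
Re < 2300 → laminar flow, so f = 64/Re = 64/592.1 = 0.1081 (the turbulent correlation is not needed).
Darcy-Weisbach: ΔP = f(L/D)(ρV²/2) = 0.1081·(2820/0.0866)·(920·0.1969²/2) = 0.1081·3.256e+04·17.84 = 6.28e+04 Pa.
Head loss h_f = ΔP/(ρg) = 6.28e+04/(920·9.81) = 6.96 m.

h_f ≈ 6.96 m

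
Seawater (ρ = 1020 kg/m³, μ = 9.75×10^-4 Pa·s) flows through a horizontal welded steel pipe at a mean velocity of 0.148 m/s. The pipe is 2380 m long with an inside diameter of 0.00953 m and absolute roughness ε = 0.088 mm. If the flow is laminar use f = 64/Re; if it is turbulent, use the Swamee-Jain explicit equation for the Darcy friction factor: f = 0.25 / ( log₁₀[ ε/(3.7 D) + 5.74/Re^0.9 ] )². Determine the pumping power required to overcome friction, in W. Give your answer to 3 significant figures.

Reynolds number Re = ρVD/μ = 1020 · 0.148 · 0.00953 / 0.000975 = 1476.
Re < 2300 → laminar flow, so f = 64/Re = 64/1476 = 0.04337 (the turbulent correlation is not needed).
Darcy-Weisbach: ΔP = f(L/D)(ρV²/2) = 0.04337·(2380/0.00953)·(1020·0.148²/2) = 0.04337·2.497e+05·11.17 = 1.21e+05 Pa.
Q = V·A = 0.148·7.133e-05 = 1.056e-05 m³/s.
Pumping power P = QΔP = 1.056e-05·1.21e+05 = 1.277 W = 1.28 W.

P ≈ 1.28 W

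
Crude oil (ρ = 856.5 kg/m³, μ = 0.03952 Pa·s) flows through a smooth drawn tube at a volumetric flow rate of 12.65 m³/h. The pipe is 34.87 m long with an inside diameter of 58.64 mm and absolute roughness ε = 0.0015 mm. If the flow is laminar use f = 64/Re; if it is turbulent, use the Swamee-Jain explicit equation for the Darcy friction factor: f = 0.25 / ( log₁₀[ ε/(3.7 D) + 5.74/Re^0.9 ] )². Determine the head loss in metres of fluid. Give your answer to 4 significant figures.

Q = 12.65 m³/h = 12.65/3600 = 0.003514 m³/s.
Cross-sectional area A = πD²/4 = π(0.05864)²/4 = 0.002701 m²; mean velocity V = Q/A = 0.003514/0.002701 = 1.301 m/s.
Reynolds number Re = ρVD/μ = 856.5 · 1.301 · 0.05864 / 0.0395 = 1654.
Re < 2300 → laminar flow, so f = 64/Re = 64/1654 = 0.0387 (the turbulent correlation is not needed).
Darcy-Weisbach: ΔP = f(L/D)(ρV²/2) = 0.0387·(34.87/0.05864)·(856.5·1.301²/2) = 0.0387·594.6·725 = 1.669e+04 Pa.
Head loss h_f = ΔP/(ρg) = 1.669e+04/(856.5·9.81) = 1.986 m.

h_f ≈ 1.986 m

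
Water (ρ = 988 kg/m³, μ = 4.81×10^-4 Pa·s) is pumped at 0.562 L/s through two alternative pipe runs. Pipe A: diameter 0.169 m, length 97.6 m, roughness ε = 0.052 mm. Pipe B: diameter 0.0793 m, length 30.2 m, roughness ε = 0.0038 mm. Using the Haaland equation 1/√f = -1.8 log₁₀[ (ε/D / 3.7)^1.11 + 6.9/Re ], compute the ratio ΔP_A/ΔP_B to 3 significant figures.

Pipe A: V = Q/A = 0.000562/0.02243 = 0.02505 m/s; Re = 8697; ε/D = 0.000308; Haaland → f = 0.03244; ΔP_A = f(L/D)(ρV²/2) = 5.809 Pa.
Pipe B: V = Q/A = 0.000562/0.004939 = 0.1138 m/s; Re = 1.853e+04; ε/D = 4.79e-05; Haaland → f = 0.02631; ΔP_B = f(L/D)(ρV²/2) = 64.1 Pa.
ΔP_A/ΔP_B = 5.809/64.1 = 0.0906.

ΔP_A/ΔP_B ≈ 0.0906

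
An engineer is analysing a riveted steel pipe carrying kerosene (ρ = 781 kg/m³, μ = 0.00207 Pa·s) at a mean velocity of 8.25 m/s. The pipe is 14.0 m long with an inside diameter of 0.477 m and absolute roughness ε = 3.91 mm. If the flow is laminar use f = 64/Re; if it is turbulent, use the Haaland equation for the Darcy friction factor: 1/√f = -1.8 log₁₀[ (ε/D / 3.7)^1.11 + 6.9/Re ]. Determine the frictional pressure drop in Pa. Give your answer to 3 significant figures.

ΔP ≈ 27800 Pa

Reynolds number Re = ρVD/μ = 781 · 8.25 · 0.477 / 0.00207 = 1.485e+06.
Re > 4000 → turbulent. Relative roughness ε/D = 0.00391/0.477 = 0.0082. Haaland: 1/√f = -1.8 log₁₀[(0.0082/3.7)^1.11 + 6.9/1.485e+06] = -1.8 log₁₀[0.00113 + 4.65e-06] = 5.301, so f = 0.03559.
Darcy-Weisbach: ΔP = f(L/D)(ρV²/2) = 0.03559·(14/0.477)·(781·8.25²/2) = 0.03559·29.35·2.658e+04 = 2.776e+04 Pa.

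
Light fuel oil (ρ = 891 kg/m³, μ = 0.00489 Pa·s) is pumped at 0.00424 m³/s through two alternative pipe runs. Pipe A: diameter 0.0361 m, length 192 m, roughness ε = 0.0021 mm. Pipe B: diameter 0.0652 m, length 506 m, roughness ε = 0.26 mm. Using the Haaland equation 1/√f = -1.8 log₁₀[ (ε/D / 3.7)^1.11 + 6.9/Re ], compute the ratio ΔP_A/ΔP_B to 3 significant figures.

ΔP_A/ΔP_B ≈ 5.15

Pipe A: V = Q/A = 0.00424/0.001024 = 4.142 m/s; Re = 2.725e+04; ε/D = 5.82e-05; Haaland → f = 0.02397; ΔP_A = f(L/D)(ρV²/2) = 9.745e+05 Pa.
Pipe B: V = Q/A = 0.00424/0.003339 = 1.27 m/s; Re = 1.509e+04; ε/D = 0.00399; Haaland → f = 0.03395; ΔP_B = f(L/D)(ρV²/2) = 1.893e+05 Pa.
ΔP_A/ΔP_B = 9.745e+05/1.893e+05 = 5.15.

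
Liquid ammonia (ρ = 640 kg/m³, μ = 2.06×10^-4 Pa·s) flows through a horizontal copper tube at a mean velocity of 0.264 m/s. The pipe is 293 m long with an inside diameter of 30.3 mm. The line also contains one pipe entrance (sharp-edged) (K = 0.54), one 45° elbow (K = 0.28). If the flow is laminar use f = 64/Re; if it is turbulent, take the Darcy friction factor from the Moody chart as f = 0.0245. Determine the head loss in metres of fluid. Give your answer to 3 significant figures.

h_f ≈ 0.845 m

Reynolds number Re = ρVD/μ = 640 · 0.264 · 0.0303 / 0.000206 = 2.485e+04.
Re > 4000 → turbulent; use the Moody-chart value f = 0.0245.
Total minor-loss coefficient ΣK = 1·0.54 + 1·0.28 = 0.82.
ΔP = [f·L/D + ΣK]·(ρV²/2) = [0.0245·293/0.0303 + 0.82]·(640·0.264²/2) = [236.9 + 0.82]·22.3 = 5302 Pa.
Head loss h_f = ΔP/(ρg) = 5302/(640·9.81) = 0.845 m.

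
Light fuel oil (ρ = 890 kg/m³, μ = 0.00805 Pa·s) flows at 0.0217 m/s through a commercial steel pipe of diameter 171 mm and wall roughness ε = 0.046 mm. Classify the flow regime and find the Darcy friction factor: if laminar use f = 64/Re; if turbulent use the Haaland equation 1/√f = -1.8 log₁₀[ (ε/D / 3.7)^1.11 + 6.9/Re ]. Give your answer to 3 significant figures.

Re = ρVD/μ = 890·0.0217·0.171/0.00805 = 410.3.
Re < 2300 → laminar, so f = 64/Re = 0.156 (roughness is irrelevant in laminar flow).

f ≈ 0.156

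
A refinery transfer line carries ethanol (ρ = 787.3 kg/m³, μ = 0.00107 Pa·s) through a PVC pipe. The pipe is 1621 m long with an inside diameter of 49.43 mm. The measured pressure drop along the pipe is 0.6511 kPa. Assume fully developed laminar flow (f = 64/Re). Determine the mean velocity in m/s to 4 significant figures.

V ≈ 0.02866 m/s

For laminar flow, f = 64/Re with Re = ρVD/μ, so Darcy-Weisbach reduces to ΔP = 32μLV/D². Solving for V: V = ΔP·D²/(32μL) = 651.1·(0.04943)²/(32·0.00107·1621) = 0.02866 m/s.
Check: Re = ρVD/μ = 787.3·0.02866·0.04943/0.00107 = 1042 < 2300, so the laminar assumption holds.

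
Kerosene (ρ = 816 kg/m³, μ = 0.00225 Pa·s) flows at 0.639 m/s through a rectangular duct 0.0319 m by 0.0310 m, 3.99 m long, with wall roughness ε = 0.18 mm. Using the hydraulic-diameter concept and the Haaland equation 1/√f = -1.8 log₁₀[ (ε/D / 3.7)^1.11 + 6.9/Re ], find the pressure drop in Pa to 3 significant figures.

Hydraulic diameter D_h = 4A/P = 4·(0.0319·0.031)/(2·(0.0319+0.031)) = 0.003956/0.1258 = 0.03144 m.
Re = ρVD_h/μ = 816·0.639·0.03144/0.00225 = 7287.
ε/D_h = 0.00018/0.03144 = 0.00572; Haaland gives 1/√f = -1.8 log₁₀[0.000759+0.000947] = 4.982, so f = 0.04028.
ΔP = f(L/D_h)(ρV²/2) = 0.04028·3.99/0.03144·166.6 = 851.6 Pa.

ΔP ≈ 852 Pa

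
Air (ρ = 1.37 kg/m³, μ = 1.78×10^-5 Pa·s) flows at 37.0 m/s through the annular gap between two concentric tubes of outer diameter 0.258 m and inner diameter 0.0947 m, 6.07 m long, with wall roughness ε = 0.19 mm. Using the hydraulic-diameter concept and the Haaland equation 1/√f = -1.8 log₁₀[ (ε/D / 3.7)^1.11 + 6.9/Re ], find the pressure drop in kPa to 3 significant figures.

ΔP ≈ 0.729 kPa

Hydraulic diameter D_h = 4A/P = D_o - D_i = 0.258 - 0.0947 = 0.1633 m.
Re = ρVD_h/μ = 1.37·37·0.1633/1.78e-05 = 4.65e+05.
ε/D_h = 0.00019/0.1633 = 0.00116; Haaland gives 1/√f = -1.8 log₁₀[0.00013+1.48e-05] = 6.913, so f = 0.02092.
ΔP = f(L/D_h)(ρV²/2) = 0.02092·6.07/0.1633·937.8 = 729.4 Pa.
ΔP = 0.729 kPa.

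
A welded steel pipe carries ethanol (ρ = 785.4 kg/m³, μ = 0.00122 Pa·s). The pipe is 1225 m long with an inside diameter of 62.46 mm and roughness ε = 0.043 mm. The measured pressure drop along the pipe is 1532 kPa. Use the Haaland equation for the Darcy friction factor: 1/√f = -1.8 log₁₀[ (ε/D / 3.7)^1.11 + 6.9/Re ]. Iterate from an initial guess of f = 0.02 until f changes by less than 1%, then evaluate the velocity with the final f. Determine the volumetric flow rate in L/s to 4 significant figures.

Rearranging Darcy-Weisbach: V = √(2·ΔP·D/(f·L·ρ)). With ε/D = 4.3e-05/0.06246 = 0.000688, iterate starting from f = 0.02:
  f = 0.02 → V = √(2·1.532e+06·0.06246/(0.02·1225·785.4)) = 3.154 m/s; Re = ρVD/μ = 1.268e+05; f → 0.02032
  f = 0.02032 → V = 3.129 m/s; Re = 1.258e+05; f → 0.02034
Converged (Δf/f < 1%). With the final f = 0.02034: V = √(2·1.532e+06·0.06246/(0.02034·1225·785.4)) = 3.127 m/s.
Q = V·A = 3.127·(π/4·0.06246²) = 0.009582 m³/s = 9.582 L/s.

Q ≈ 9.582 L/s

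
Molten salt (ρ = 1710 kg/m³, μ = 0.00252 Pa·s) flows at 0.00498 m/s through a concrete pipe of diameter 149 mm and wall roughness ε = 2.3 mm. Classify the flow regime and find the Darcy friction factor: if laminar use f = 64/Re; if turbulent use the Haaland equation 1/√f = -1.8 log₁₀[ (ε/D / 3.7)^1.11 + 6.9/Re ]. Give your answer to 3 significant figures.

f ≈ 0.127

Re = ρVD/μ = 1710·0.00498·0.149/0.00252 = 503.5.
Re < 2300 → laminar, so f = 64/Re = 0.1271 (roughness is irrelevant in laminar flow).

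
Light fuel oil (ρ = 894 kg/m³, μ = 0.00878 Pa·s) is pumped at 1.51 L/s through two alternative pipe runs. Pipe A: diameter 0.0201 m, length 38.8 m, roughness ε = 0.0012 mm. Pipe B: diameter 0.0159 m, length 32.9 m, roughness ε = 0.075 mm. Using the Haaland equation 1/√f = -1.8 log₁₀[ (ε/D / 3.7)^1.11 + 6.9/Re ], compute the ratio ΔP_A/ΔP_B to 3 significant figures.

Pipe A: V = Q/A = 0.00151/0.0003173 = 4.759 m/s; Re = 9739; ε/D = 5.97e-05; Haaland → f = 0.03117; ΔP_A = f(L/D)(ρV²/2) = 6.091e+05 Pa.
Pipe B: V = Q/A = 0.00151/0.0001986 = 7.605 m/s; Re = 1.231e+04; ε/D = 0.00472; Haaland → f = 0.03593; ΔP_B = f(L/D)(ρV²/2) = 1.922e+06 Pa.
ΔP_A/ΔP_B = 6.091e+05/1.922e+06 = 0.317.

ΔP_A/ΔP_B ≈ 0.317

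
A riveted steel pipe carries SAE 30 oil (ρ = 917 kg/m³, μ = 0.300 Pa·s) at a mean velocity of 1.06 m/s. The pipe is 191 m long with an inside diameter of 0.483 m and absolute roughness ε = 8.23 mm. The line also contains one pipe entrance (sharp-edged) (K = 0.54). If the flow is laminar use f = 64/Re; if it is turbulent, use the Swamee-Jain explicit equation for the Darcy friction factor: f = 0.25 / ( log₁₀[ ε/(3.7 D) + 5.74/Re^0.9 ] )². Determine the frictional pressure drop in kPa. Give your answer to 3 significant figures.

Reynolds number Re = ρVD/μ = 917 · 1.06 · 0.483 / 0.3 = 1565.
Re < 2300 → laminar flow, so f = 64/Re = 64/1565 = 0.0409 (the turbulent correlation is not needed).
Total minor-loss coefficient ΣK = 1·0.54 = 0.54.
ΔP = [f·L/D + ΣK]·(ρV²/2) = [0.0409·191/0.483 + 0.54]·(917·1.06²/2) = [16.17 + 0.54]·515.2 = 8610 Pa.
ΔP = 8610 Pa = 8.61 kPa.

ΔP ≈ 8.61 kPa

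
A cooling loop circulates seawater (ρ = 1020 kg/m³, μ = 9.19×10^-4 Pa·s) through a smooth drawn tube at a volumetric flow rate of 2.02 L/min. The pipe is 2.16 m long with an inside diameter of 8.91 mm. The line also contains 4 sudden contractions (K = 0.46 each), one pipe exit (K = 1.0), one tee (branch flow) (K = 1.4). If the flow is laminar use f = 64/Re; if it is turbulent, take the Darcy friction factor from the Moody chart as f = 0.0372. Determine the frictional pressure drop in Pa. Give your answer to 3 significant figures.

Q = 2.02 L/min = 2.02/60000 = 3.367e-05 m³/s.
Cross-sectional area A = πD²/4 = π(0.00891)²/4 = 6.235e-05 m²; mean velocity V = Q/A = 3.367e-05/6.235e-05 = 0.54 m/s.
Reynolds number Re = ρVD/μ = 1020 · 0.54 · 0.00891 / 0.000919 = 5340.
Re > 4000 → turbulent; use the Moody-chart value f = 0.0372.
Total minor-loss coefficient ΣK = 4·0.46 + 1·1 + 1·1.4 = 4.24.
ΔP = [f·L/D + ΣK]·(ρV²/2) = [0.0372·2.16/0.00891 + 4.24]·(1020·0.54²/2) = [9.018 + 4.24]·148.7 = 1971 Pa.

ΔP ≈ 1970 Pa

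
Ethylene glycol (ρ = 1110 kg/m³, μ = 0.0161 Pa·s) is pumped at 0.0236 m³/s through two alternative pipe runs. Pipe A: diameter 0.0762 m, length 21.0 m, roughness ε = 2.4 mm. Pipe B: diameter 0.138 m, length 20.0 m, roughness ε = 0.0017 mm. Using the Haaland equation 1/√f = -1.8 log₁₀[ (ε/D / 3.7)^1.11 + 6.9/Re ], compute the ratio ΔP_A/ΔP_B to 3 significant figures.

Pipe A: V = Q/A = 0.0236/0.00456 = 5.175 m/s; Re = 2.719e+04; ε/D = 0.0315; Haaland → f = 0.05957; ΔP_A = f(L/D)(ρV²/2) = 2.44e+05 Pa.
Pipe B: V = Q/A = 0.0236/0.01496 = 1.578 m/s; Re = 1.501e+04; ε/D = 1.23e-05; Haaland → f = 0.02772; ΔP_B = f(L/D)(ρV²/2) = 5551 Pa.
ΔP_A/ΔP_B = 2.44e+05/5551 = 44.0.

ΔP_A/ΔP_B ≈ 44.0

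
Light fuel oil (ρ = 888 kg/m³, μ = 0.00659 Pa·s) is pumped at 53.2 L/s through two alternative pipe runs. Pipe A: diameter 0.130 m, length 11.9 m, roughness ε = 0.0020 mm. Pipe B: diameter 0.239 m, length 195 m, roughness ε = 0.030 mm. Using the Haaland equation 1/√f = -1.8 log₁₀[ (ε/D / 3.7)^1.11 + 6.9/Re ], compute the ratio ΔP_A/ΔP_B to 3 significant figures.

ΔP_A/ΔP_B ≈ 1.11

Pipe A: V = Q/A = 0.0532/0.01327 = 4.008 m/s; Re = 7.021e+04; ε/D = 1.54e-05; Haaland → f = 0.01926; ΔP_A = f(L/D)(ρV²/2) = 1.258e+04 Pa.
Pipe B: V = Q/A = 0.0532/0.04486 = 1.186 m/s; Re = 3.819e+04; ε/D = 0.000126; Haaland → f = 0.02233; ΔP_B = f(L/D)(ρV²/2) = 1.138e+04 Pa.
ΔP_A/ΔP_B = 1.258e+04/1.138e+04 = 1.11.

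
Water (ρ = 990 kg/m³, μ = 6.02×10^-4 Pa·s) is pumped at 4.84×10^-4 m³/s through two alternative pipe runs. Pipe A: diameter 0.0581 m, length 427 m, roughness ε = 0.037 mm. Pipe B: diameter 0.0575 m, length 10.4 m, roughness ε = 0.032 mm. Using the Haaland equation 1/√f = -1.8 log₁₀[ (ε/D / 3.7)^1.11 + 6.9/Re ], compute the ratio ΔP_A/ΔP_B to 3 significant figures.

Pipe A: V = Q/A = 0.000484/0.002651 = 0.1826 m/s; Re = 1.744e+04; ε/D = 0.000637; Haaland → f = 0.02774; ΔP_A = f(L/D)(ρV²/2) = 3364 Pa.
Pipe B: V = Q/A = 0.000484/0.002597 = 0.1864 m/s; Re = 1.762e+04; ε/D = 0.000557; Haaland → f = 0.02753; ΔP_B = f(L/D)(ρV²/2) = 85.64 Pa.
ΔP_A/ΔP_B = 3364/85.64 = 39.3.

ΔP_A/ΔP_B ≈ 39.3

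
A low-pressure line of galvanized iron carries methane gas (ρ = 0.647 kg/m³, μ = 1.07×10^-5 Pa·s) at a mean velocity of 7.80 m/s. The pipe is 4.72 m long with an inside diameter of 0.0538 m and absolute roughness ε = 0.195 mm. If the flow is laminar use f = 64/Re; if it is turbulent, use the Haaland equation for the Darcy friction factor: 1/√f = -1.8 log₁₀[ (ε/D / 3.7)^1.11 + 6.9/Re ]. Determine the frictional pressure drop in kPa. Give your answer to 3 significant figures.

Reynolds number Re = ρVD/μ = 0.647 · 7.8 · 0.0538 / 1.07e-05 = 2.537e+04.
Re > 4000 → turbulent. Relative roughness ε/D = 0.000195/0.0538 = 0.00362. Haaland: 1/√f = -1.8 log₁₀[(0.00362/3.7)^1.11 + 6.9/2.537e+04] = -1.8 log₁₀[0.000457 + 0.000272] = 5.647, so f = 0.03136.
Darcy-Weisbach: ΔP = f(L/D)(ρV²/2) = 0.03136·(4.72/0.0538)·(0.647·7.8²/2) = 0.03136·87.73·19.68 = 54.15 Pa.
ΔP = 54.15 Pa = 0.0541 kPa.

ΔP ≈ 0.0541 kPa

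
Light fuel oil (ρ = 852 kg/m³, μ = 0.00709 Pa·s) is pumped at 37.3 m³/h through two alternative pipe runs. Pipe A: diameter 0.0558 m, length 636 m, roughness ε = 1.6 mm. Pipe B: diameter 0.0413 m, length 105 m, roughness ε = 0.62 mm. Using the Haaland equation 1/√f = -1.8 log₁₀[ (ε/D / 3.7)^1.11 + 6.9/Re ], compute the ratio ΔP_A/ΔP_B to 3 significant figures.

Pipe A: V = Q/A = 0.01036/0.002445 = 4.237 m/s; Re = 2.841e+04; ε/D = 0.0287; Haaland → f = 0.05733; ΔP_A = f(L/D)(ρV²/2) = 4.997e+06 Pa.
Pipe B: V = Q/A = 0.01036/0.00134 = 7.734 m/s; Re = 3.838e+04; ε/D = 0.015; Haaland → f = 0.04493; ΔP_B = f(L/D)(ρV²/2) = 2.911e+06 Pa.
ΔP_A/ΔP_B = 4.997e+06/2.911e+06 = 1.72.

ΔP_A/ΔP_B ≈ 1.72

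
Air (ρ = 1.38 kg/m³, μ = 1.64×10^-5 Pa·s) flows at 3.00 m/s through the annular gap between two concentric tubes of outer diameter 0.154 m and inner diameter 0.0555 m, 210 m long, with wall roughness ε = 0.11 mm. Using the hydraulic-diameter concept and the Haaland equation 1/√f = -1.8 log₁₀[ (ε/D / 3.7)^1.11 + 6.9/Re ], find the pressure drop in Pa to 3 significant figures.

ΔP ≈ 354 Pa

Hydraulic diameter D_h = 4A/P = D_o - D_i = 0.154 - 0.0555 = 0.0985 m.
Re = ρVD_h/μ = 1.38·3·0.0985/1.64e-05 = 2.487e+04.
ε/D_h = 0.00011/0.0985 = 0.00112; Haaland gives 1/√f = -1.8 log₁₀[0.000124+0.000277] = 6.114, so f = 0.02675.
ΔP = f(L/D_h)(ρV²/2) = 0.02675·210/0.0985·6.21 = 354.2 Pa.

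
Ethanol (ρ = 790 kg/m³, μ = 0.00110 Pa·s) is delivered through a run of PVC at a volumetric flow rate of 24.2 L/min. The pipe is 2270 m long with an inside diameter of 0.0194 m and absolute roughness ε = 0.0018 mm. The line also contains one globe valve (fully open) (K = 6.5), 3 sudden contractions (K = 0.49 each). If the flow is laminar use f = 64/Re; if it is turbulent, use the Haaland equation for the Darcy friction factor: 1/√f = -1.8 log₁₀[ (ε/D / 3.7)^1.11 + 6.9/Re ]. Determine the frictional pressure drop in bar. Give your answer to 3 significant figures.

Q = 24.2 L/min = 24.2/60000 = 0.0004033 m³/s.
Cross-sectional area A = πD²/4 = π(0.0194)²/4 = 0.0002956 m²; mean velocity V = Q/A = 0.0004033/0.0002956 = 1.364 m/s.
Reynolds number Re = ρVD/μ = 790 · 1.364 · 0.0194 / 0.0011 = 1.901e+04.
Re > 4000 → turbulent. Relative roughness ε/D = 1.8e-06/0.0194 = 9.28e-05. Haaland: 1/√f = -1.8 log₁₀[(9.28e-05/3.7)^1.11 + 6.9/1.901e+04] = -1.8 log₁₀[7.82e-06 + 0.000363] = 6.176, so f = 0.02622.
Total minor-loss coefficient ΣK = 1·6.5 + 3·0.49 = 7.97.
ΔP = [f·L/D + ΣK]·(ρV²/2) = [0.02622·2270/0.0194 + 7.97]·(790·1.364²/2) = [3068 + 7.97]·735.4 = 2.262e+06 Pa.
ΔP = 2.262e+06 Pa = 22.6 bar.

ΔP ≈ 22.6 bar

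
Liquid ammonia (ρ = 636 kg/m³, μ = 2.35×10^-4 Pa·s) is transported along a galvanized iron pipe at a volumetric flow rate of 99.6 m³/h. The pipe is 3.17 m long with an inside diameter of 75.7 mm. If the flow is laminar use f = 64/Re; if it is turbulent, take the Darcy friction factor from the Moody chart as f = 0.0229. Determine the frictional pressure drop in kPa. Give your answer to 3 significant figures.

ΔP ≈ 11.5 kPa

Q = 99.6 m³/h = 99.6/3600 = 0.02767 m³/s.
Cross-sectional area A = πD²/4 = π(0.0757)²/4 = 0.004501 m²; mean velocity V = Q/A = 0.02767/0.004501 = 6.147 m/s.
Reynolds number Re = ρVD/μ = 636 · 6.147 · 0.0757 / 0.000235 = 1.259e+06.
Re > 4000 → turbulent; use the Moody-chart value f = 0.0229.
Darcy-Weisbach: ΔP = f(L/D)(ρV²/2) = 0.0229·(3.17/0.0757)·(636·6.147²/2) = 0.0229·41.88·1.202e+04 = 1.152e+04 Pa.
ΔP = 1.152e+04 Pa = 11.5 kPa.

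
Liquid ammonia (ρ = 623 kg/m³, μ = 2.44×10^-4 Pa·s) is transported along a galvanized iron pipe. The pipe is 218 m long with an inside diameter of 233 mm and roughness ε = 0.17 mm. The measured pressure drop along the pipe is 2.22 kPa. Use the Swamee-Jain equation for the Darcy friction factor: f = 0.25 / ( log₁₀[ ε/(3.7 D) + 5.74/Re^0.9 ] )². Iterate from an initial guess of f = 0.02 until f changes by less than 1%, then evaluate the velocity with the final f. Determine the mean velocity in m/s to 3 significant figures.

Rearranging Darcy-Weisbach: V = √(2·ΔP·D/(f·L·ρ)). With ε/D = 0.00017/0.233 = 0.00073, iterate starting from f = 0.02:
  f = 0.02 → V = √(2·2220·0.233/(0.02·218·623)) = 0.6171 m/s; Re = ρVD/μ = 3.671e+05; f → 0.01933
  f = 0.01933 → V = 0.6277 m/s; Re = 3.734e+05; f → 0.01932
Converged (Δf/f < 1%). With the final f = 0.01932: V = √(2·2220·0.233/(0.01932·218·623)) = 0.628 m/s.

V ≈ 0.628 m/s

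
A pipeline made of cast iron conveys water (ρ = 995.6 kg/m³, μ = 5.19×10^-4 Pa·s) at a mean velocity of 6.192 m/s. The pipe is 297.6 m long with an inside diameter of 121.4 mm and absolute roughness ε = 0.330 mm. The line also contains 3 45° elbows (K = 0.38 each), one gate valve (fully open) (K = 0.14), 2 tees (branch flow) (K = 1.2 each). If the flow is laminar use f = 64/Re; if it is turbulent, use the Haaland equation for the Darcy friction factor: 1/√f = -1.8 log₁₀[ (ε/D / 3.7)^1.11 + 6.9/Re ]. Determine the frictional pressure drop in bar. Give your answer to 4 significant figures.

Reynolds number Re = ρVD/μ = 995.6 · 6.192 · 0.1214 / 0.000519 = 1.442e+06.
Re > 4000 → turbulent. Relative roughness ε/D = 0.00033/0.1214 = 0.00272. Haaland: 1/√f = -1.8 log₁₀[(0.00272/3.7)^1.11 + 6.9/1.442e+06] = -1.8 log₁₀[0.000332 + 4.78e-06] = 6.25, so f = 0.0256.
Total minor-loss coefficient ΣK = 3·0.38 + 1·0.14 + 2·1.2 = 3.68.
ΔP = [f·L/D + ΣK]·(ρV²/2) = [0.0256·297.6/0.1214 + 3.68]·(995.6·6.192²/2) = [62.75 + 3.68]·1.909e+04 = 1.268e+06 Pa.
ΔP = 1.268e+06 Pa = 12.68 bar.

ΔP ≈ 12.68 bar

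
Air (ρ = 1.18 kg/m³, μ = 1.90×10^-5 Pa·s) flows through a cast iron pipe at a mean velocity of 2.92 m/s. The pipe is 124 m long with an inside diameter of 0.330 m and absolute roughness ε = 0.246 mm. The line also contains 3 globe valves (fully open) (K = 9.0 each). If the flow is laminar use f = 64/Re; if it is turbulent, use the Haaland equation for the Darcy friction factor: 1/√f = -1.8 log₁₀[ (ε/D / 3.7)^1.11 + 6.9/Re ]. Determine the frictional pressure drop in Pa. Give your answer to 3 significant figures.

Reynolds number Re = ρVD/μ = 1.18 · 2.92 · 0.33 / 1.9e-05 = 5.984e+04.
Re > 4000 → turbulent. Relative roughness ε/D = 0.000246/0.33 = 0.000745. Haaland: 1/√f = -1.8 log₁₀[(0.000745/3.7)^1.11 + 6.9/5.984e+04] = -1.8 log₁₀[7.9e-05 + 0.000115] = 6.681, so f = 0.02241.
Total minor-loss coefficient ΣK = 3·9 = 27.
ΔP = [f·L/D + ΣK]·(ρV²/2) = [0.02241·124/0.33 + 27]·(1.18·2.92²/2) = [8.419 + 27]·5.031 = 178.2 Pa.

ΔP ≈ 178 Pa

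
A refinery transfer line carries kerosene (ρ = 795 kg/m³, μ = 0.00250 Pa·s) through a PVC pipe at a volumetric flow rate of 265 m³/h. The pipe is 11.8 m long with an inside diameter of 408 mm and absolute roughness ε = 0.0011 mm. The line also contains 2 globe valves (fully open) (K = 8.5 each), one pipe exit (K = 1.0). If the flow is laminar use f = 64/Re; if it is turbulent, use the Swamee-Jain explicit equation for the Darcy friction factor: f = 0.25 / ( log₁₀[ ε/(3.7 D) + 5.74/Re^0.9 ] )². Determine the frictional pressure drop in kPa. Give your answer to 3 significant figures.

ΔP ≈ 2.34 kPa

Q = 265 m³/h = 265/3600 = 0.07361 m³/s.
Cross-sectional area A = πD²/4 = π(0.408)²/4 = 0.1307 m²; mean velocity V = Q/A = 0.07361/0.1307 = 0.563 m/s.
Reynolds number Re = ρVD/μ = 795 · 0.563 · 0.408 / 0.0025 = 7.305e+04.
Re > 4000 → turbulent. Relative roughness ε/D = 1.1e-06/0.408 = 2.7e-06. Swamee-Jain: f = 0.25/(log₁₀[2.7e-06/3.7 + 5.74/7.305e+04^0.9])² = 0.25/(log₁₀[7.29e-07 + 0.000241])² = 0.25/(-3.617)² = 0.01911.
Total minor-loss coefficient ΣK = 2·8.5 + 1·1 = 18.
ΔP = [f·L/D + ΣK]·(ρV²/2) = [0.01911·11.8/0.408 + 18]·(795·0.563²/2) = [0.5527 + 18]·126 = 2338 Pa.
ΔP = 2338 Pa = 2.34 kPa.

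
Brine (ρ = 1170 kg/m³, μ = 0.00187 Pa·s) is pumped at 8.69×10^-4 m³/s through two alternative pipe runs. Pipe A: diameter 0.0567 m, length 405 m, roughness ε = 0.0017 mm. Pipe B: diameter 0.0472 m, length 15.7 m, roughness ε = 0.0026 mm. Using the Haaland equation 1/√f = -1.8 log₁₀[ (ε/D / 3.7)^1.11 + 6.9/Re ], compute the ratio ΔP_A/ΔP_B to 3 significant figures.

Pipe A: V = Q/A = 0.000869/0.002525 = 0.3442 m/s; Re = 1.221e+04; ε/D = 3e-05; Haaland → f = 0.02929; ΔP_A = f(L/D)(ρV²/2) = 1.45e+04 Pa.
Pipe B: V = Q/A = 0.000869/0.00175 = 0.4966 m/s; Re = 1.467e+04; ε/D = 5.51e-05; Haaland → f = 0.02794; ΔP_B = f(L/D)(ρV²/2) = 1341 Pa.
ΔP_A/ΔP_B = 1.45e+04/1341 = 10.8.

ΔP_A/ΔP_B ≈ 10.8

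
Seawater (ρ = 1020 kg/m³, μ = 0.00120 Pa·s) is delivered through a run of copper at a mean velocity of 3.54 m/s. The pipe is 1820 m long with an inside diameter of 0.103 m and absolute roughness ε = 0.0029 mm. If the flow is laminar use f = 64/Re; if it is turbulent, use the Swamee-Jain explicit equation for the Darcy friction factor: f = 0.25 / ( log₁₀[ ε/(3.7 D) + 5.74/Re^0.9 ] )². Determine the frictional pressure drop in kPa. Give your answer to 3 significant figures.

Reynolds number Re = ρVD/μ = 1020 · 3.54 · 0.103 / 0.0012 = 3.099e+05.
Re > 4000 → turbulent. Relative roughness ε/D = 2.9e-06/0.103 = 2.82e-05. Swamee-Jain: f = 0.25/(log₁₀[2.82e-05/3.7 + 5.74/3.099e+05^0.9])² = 0.25/(log₁₀[7.61e-06 + 6.56e-05])² = 0.25/(-4.136)² = 0.01462.
Darcy-Weisbach: ΔP = f(L/D)(ρV²/2) = 0.01462·(1820/0.103)·(1020·3.54²/2) = 0.01462·1.767e+04·6391 = 1.651e+06 Pa.
ΔP = 1.651e+06 Pa = 1650 kPa.

ΔP ≈ 1650 kPa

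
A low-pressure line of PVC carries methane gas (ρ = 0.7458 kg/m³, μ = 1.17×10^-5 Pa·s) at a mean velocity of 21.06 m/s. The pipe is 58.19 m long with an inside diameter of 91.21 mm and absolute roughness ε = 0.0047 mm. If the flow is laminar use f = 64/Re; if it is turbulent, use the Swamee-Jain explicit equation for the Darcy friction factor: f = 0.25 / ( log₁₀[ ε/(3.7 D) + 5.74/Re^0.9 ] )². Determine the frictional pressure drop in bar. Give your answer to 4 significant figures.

ΔP ≈ 0.01844 bar

Reynolds number Re = ρVD/μ = 0.7458 · 21.06 · 0.09121 / 1.17e-05 = 1.224e+05.
Re > 4000 → turbulent. Relative roughness ε/D = 4.7e-06/0.09121 = 5.15e-05. Swamee-Jain: f = 0.25/(log₁₀[5.15e-05/3.7 + 5.74/1.224e+05^0.9])² = 0.25/(log₁₀[1.39e-05 + 0.000151])² = 0.25/(-3.782)² = 0.01748.
Darcy-Weisbach: ΔP = f(L/D)(ρV²/2) = 0.01748·(58.19/0.09121)·(0.7458·21.06²/2) = 0.01748·638·165.4 = 1844 Pa.
ΔP = 1844 Pa = 0.01844 bar.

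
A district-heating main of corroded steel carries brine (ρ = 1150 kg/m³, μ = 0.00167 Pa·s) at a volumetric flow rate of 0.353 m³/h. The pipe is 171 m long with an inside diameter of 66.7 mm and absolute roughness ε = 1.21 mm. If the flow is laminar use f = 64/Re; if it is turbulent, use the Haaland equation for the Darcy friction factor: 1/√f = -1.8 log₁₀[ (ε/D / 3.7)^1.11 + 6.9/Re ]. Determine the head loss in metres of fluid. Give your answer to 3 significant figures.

Q = 0.353 m³/h = 0.353/3600 = 9.806e-05 m³/s.
Cross-sectional area A = πD²/4 = π(0.0667)²/4 = 0.003494 m²; mean velocity V = Q/A = 9.806e-05/0.003494 = 0.02806 m/s.
Reynolds number Re = ρVD/μ = 1150 · 0.02806 · 0.0667 / 0.00167 = 1289.
Re < 2300 → laminar flow, so f = 64/Re = 64/1289 = 0.04965 (the turbulent correlation is not needed).
Darcy-Weisbach: ΔP = f(L/D)(ρV²/2) = 0.04965·(171/0.0667)·(1150·0.02806²/2) = 0.04965·2564·0.4528 = 57.64 Pa.
Head loss h_f = ΔP/(ρg) = 57.64/(1150·9.81) = 0.00511 m.

h_f ≈ 0.00511 m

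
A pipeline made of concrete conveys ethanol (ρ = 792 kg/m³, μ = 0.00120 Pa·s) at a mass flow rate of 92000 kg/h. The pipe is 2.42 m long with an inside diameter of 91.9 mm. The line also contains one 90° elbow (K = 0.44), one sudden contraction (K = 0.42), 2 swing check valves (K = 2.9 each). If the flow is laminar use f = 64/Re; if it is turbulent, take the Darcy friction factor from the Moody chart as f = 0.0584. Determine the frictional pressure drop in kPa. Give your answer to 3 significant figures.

ṁ = 92000 kg/h = 92000/3600 = 25.56 kg/s.
A = πD²/4 = π(0.0919)²/4 = 0.006633 m²; mean velocity V = ṁ/(ρA) = 25.56/(792 · 0.006633) = 4.865 m/s.
Reynolds number Re = ρVD/μ = 792 · 4.865 · 0.0919 / 0.0012 = 2.951e+05.
Re > 4000 → turbulent; use the Moody-chart value f = 0.0584.
Total minor-loss coefficient ΣK = 1·0.44 + 1·0.42 + 2·2.9 = 6.66.
ΔP = [f·L/D + ΣK]·(ρV²/2) = [0.0584·2.42/0.0919 + 6.66]·(792·4.865²/2) = [1.538 + 6.66]·9371 = 7.682e+04 Pa.
ΔP = 7.682e+04 Pa = 76.8 kPa.

ΔP ≈ 76.8 kPa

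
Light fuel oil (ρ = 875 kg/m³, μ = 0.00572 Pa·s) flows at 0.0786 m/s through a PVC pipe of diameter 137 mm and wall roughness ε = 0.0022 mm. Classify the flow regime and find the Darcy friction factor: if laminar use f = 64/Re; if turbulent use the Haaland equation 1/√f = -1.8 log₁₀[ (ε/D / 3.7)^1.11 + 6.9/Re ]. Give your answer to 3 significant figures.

f ≈ 0.0389

Re = ρVD/μ = 875·0.0786·0.137/0.00572 = 1647.
Re < 2300 → laminar, so f = 64/Re = 0.03885 (roughness is irrelevant in laminar flow).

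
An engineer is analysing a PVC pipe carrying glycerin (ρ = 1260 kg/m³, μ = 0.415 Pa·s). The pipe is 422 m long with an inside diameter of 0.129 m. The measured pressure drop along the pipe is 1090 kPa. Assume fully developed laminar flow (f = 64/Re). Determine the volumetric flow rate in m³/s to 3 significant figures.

Q ≈ 0.0423 m³/s

For laminar flow, f = 64/Re with Re = ρVD/μ, so Darcy-Weisbach reduces to ΔP = 32μLV/D². Solving for V: V = ΔP·D²/(32μL) = 1.09e+06·(0.129)²/(32·0.415·422) = 3.237 m/s.
Check: Re = ρVD/μ = 1260·3.237·0.129/0.415 = 1268 < 2300, so the laminar assumption holds.
Q = V·A = 3.237·(π/4·0.129²) = 0.0423 m³/s = 0.0423 m³/s.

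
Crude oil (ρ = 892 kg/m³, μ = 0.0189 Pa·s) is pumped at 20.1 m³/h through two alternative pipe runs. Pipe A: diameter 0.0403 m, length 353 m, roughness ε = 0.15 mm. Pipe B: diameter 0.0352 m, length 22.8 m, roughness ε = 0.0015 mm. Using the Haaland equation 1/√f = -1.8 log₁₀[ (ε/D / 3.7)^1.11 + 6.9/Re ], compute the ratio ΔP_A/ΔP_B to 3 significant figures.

ΔP_A/ΔP_B ≈ 9.31

Pipe A: V = Q/A = 0.005583/0.001276 = 4.377 m/s; Re = 8325; ε/D = 0.00372; Haaland → f = 0.03705; ΔP_A = f(L/D)(ρV²/2) = 2.773e+06 Pa.
Pipe B: V = Q/A = 0.005583/0.0009731 = 5.737 m/s; Re = 9532; ε/D = 4.26e-05; Haaland → f = 0.03134; ΔP_B = f(L/D)(ρV²/2) = 2.98e+05 Pa.
ΔP_A/ΔP_B = 2.773e+06/2.98e+05 = 9.31.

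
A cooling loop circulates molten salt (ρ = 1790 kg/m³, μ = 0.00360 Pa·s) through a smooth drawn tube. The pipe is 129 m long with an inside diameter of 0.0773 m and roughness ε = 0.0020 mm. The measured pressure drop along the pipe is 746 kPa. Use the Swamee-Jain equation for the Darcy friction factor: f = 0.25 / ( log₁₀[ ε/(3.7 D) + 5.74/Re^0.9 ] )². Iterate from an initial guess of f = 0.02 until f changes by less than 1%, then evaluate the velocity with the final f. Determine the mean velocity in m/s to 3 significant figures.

Rearranging Darcy-Weisbach: V = √(2·ΔP·D/(f·L·ρ)). With ε/D = 2e-06/0.0773 = 2.59e-05, iterate starting from f = 0.02:
  f = 0.02 → V = √(2·7.46e+05·0.0773/(0.02·129·1790)) = 4.997 m/s; Re = ρVD/μ = 1.921e+05; f → 0.01589
  f = 0.01589 → V = 5.607 m/s; Re = 2.155e+05; f → 0.01555
  f = 0.01555 → V = 5.667 m/s; Re = 2.178e+05; f → 0.01552
Converged (Δf/f < 1%). With the final f = 0.01552: V = √(2·7.46e+05·0.0773/(0.01552·129·1790)) = 5.672 m/s.

V ≈ 5.67 m/s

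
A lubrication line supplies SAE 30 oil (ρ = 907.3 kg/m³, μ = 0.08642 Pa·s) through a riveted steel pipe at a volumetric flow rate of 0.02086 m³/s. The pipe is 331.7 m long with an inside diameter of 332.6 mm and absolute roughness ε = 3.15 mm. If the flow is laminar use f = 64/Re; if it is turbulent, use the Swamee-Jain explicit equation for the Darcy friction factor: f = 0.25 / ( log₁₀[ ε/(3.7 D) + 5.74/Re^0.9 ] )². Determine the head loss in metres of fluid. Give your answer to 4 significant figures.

h_f ≈ 0.2237 m

Cross-sectional area A = πD²/4 = π(0.3326)²/4 = 0.08688 m²; mean velocity V = Q/A = 0.02086/0.08688 = 0.2401 m/s.
Reynolds number Re = ρVD/μ = 907.3 · 0.2401 · 0.3326 / 0.0864 = 838.4.
Re < 2300 → laminar flow, so f = 64/Re = 64/838.4 = 0.07634 (the turbulent correlation is not needed).
Darcy-Weisbach: ΔP = f(L/D)(ρV²/2) = 0.07634·(331.7/0.3326)·(907.3·0.2401²/2) = 0.07634·997.3·26.15 = 1991 Pa.
Head loss h_f = ΔP/(ρg) = 1991/(907.3·9.81) = 0.2237 m.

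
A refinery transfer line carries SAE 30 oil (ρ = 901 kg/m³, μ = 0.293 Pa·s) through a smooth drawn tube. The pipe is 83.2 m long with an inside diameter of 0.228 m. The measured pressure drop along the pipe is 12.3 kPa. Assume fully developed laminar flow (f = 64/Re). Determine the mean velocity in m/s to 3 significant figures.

For laminar flow, f = 64/Re with Re = ρVD/μ, so Darcy-Weisbach reduces to ΔP = 32μLV/D². Solving for V: V = ΔP·D²/(32μL) = 1.23e+04·(0.228)²/(32·0.293·83.2) = 0.8197 m/s.
Check: Re = ρVD/μ = 901·0.8197·0.228/0.293 = 574.7 < 2300, so the laminar assumption holds.

V ≈ 0.820 m/s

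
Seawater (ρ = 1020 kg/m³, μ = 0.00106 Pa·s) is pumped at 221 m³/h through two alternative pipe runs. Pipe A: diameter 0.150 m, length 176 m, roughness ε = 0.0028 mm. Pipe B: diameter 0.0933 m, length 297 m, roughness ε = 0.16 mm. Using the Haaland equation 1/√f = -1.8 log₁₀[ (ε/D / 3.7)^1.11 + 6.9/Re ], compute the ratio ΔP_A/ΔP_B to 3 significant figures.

ΔP_A/ΔP_B ≈ 0.0322

Pipe A: V = Q/A = 0.06139/0.01767 = 3.474 m/s; Re = 5.014e+05; ε/D = 1.87e-05; Haaland → f = 0.01328; ΔP_A = f(L/D)(ρV²/2) = 9.587e+04 Pa.
Pipe B: V = Q/A = 0.06139/0.006837 = 8.979 m/s; Re = 8.061e+05; ε/D = 0.00171; Haaland → f = 0.02276; ΔP_B = f(L/D)(ρV²/2) = 2.979e+06 Pa.
ΔP_A/ΔP_B = 9.587e+04/2.979e+06 = 0.0322.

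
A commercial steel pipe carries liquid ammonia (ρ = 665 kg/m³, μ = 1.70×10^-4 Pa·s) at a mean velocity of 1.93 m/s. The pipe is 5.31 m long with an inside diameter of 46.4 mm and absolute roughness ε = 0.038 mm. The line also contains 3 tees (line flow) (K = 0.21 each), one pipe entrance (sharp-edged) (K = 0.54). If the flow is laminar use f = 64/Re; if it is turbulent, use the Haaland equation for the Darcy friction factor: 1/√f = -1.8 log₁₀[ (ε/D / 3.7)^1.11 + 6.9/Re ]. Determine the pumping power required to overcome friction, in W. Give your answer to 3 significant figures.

Reynolds number Re = ρVD/μ = 665 · 1.93 · 0.0464 / 0.00017 = 3.503e+05.
Re > 4000 → turbulent. Relative roughness ε/D = 3.8e-05/0.0464 = 0.000819. Haaland: 1/√f = -1.8 log₁₀[(0.000819/3.7)^1.11 + 6.9/3.503e+05] = -1.8 log₁₀[8.77e-05 + 1.97e-05] = 7.144, so f = 0.01959.
Total minor-loss coefficient ΣK = 3·0.21 + 1·0.54 = 1.17.
ΔP = [f·L/D + ΣK]·(ρV²/2) = [0.01959·5.31/0.0464 + 1.17]·(665·1.93²/2) = [2.242 + 1.17]·1239 = 4226 Pa.
Q = V·A = 1.93·0.001691 = 0.003263 m³/s.
Pumping power P = QΔP = 0.003263·4226 = 13.79 W = 13.8 W.

P ≈ 13.8 W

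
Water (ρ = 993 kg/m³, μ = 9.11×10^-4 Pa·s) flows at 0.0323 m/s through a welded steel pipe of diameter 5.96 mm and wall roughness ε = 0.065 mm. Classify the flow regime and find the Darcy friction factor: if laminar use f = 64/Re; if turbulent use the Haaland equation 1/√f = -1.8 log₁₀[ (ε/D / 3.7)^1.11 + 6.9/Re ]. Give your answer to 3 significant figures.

f ≈ 0.305

Re = ρVD/μ = 993·0.0323·0.00596/0.000911 = 209.8.
Re < 2300 → laminar, so f = 64/Re = 0.305 (roughness is irrelevant in laminar flow).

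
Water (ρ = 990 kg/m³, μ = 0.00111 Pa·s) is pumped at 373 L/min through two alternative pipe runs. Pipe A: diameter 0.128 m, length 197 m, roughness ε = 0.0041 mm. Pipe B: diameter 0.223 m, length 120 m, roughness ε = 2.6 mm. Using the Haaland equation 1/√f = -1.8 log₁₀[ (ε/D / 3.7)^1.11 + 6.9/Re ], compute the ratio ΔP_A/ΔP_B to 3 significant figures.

Pipe A: V = Q/A = 0.006217/0.01287 = 0.4831 m/s; Re = 5.515e+04; ε/D = 3.2e-05; Haaland → f = 0.02035; ΔP_A = f(L/D)(ρV²/2) = 3618 Pa.
Pipe B: V = Q/A = 0.006217/0.03906 = 0.1592 m/s; Re = 3.166e+04; ε/D = 0.0117; Haaland → f = 0.04161; ΔP_B = f(L/D)(ρV²/2) = 280.8 Pa.
ΔP_A/ΔP_B = 3618/280.8 = 12.9.

ΔP_A/ΔP_B ≈ 12.9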